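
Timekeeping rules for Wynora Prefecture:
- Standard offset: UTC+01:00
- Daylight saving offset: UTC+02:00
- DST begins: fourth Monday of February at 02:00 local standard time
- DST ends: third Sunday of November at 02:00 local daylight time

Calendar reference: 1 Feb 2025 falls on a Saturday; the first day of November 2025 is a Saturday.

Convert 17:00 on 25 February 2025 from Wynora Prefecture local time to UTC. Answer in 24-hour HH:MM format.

1 February 2025 is a Saturday, so the first Monday is February 3 and the fourth is February 24.
1 November 2025 is a Saturday, so the first Sunday is November 2 and the third is November 16.
25 February 2025 falls between 24 February and 16 November, so daylight saving is in effect and Wynora Prefecture is at UTC+02:00.
17:00 local − 2h = 15:00 UTC.

15:00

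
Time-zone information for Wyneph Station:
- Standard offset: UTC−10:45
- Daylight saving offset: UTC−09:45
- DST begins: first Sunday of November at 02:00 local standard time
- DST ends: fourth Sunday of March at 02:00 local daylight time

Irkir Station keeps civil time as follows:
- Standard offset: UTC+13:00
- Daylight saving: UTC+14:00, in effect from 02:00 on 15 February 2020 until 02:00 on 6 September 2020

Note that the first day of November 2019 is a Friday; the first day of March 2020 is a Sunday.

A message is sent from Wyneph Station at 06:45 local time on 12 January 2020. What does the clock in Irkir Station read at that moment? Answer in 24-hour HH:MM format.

1 November 2019 is a Friday, so the first Sunday is November 3.
1 March 2020 is a Sunday, so the first Sunday is March 1 and the fourth is March 22.
12 January 2020 lies within the daylight-saving period (3 November 2019 – 22 March 2020), so Wyneph Station is on daylight time, UTC−09:45.
06:45 Wyneph Station + 9h45m = 16:30 UTC.
At the standard offset (UTC+13:00), 16:30 UTC + 13h = 05:30 Irkir Station standard time (rolling into the next day, 13 January 2020).
Daylight saving runs 15 February – 6 September; the standard-time date in Irkir Station, 13 January 2020, is outside that window, so Irkir Station is on standard time at UTC+13:00.
16:30 UTC + 13h = 05:30 Irkir Station (rolling into the next day, 13 January 2020).

05:30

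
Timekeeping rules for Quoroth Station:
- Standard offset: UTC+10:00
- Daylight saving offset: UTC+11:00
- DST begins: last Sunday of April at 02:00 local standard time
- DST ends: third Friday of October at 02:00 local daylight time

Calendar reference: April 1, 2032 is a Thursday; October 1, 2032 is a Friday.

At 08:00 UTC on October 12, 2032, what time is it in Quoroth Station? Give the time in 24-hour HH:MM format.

19:00

1 April 2032 is a Thursday, so Sundays fall on 4, 11, 18, 25; the last is April 25.
1 October 2032 is a Friday, so the first Friday is October 1 and the third is October 15.
At the standard offset (UTC+10:00), 08:00 UTC + 10h = 18:00 Quoroth Station standard time.
The standard-time date in Quoroth Station, October 12, 2032, lies within the daylight-saving period (25 April – 15 October), so Quoroth Station is on daylight time, UTC+11:00.
08:00 UTC + 11h = 19:00 local.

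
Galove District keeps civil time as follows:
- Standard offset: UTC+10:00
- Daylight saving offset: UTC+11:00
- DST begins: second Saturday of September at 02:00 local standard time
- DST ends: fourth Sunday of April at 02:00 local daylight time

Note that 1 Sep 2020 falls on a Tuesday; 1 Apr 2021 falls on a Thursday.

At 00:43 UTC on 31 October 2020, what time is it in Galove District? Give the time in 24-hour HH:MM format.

1 September 2020 is a Tuesday, so the first Saturday is September 5 and the second is September 12.
1 April 2021 is a Thursday, so the first Sunday is April 4 and the fourth is April 25.
At the standard offset (UTC+10:00), 00:43 UTC + 10h = 10:43 Galove District standard time.
The standard-time date in Galove District, 31 October 2020, lies within the daylight-saving period (12 September 2020 – 25 April 2021), so Galove District is on daylight time, UTC+11:00.
00:43 UTC + 11h = 11:43 local.

11:43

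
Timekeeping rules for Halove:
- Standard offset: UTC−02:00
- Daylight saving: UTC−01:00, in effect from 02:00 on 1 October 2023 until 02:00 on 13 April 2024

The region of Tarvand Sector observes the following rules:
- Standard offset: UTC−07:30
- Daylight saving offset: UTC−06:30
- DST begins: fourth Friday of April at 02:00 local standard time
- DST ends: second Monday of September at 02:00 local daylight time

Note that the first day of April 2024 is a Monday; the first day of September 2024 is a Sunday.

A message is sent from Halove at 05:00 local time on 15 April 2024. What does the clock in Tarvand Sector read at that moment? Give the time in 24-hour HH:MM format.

15 April 2024 does not fall between 1 October 2023 and 13 April 2024, so daylight saving is not in effect and Halove is at UTC−02:00.
05:00 Halove + 2h = 07:00 UTC.
1 April 2024 is a Monday, so the first Friday is April 5 and the fourth is April 26.
1 September 2024 is a Sunday, so the first Monday is September 2 and the second is September 9.
At the standard offset (UTC−07:30), 07:00 UTC − 7h30m = 23:30 Tarvand Sector standard time (rolling into the previous day, 14 April 2024).
The standard-time date in Tarvand Sector, 14 April 2024, does not fall between 26 April and 9 September, so daylight saving is not in effect and Tarvand Sector is at UTC−07:30.
07:00 UTC − 7h30m = 23:30 Tarvand Sector (rolling into the previous day, 14 April 2024).

23:30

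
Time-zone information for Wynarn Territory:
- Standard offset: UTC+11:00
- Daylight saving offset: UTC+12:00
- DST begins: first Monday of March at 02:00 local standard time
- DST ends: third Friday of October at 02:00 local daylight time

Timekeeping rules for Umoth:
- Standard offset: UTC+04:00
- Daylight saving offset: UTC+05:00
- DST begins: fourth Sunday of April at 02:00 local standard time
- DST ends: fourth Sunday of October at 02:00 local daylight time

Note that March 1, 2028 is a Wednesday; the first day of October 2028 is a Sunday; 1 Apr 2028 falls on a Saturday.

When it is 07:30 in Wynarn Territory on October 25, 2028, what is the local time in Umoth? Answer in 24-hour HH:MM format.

00:30

1 March 2028 is a Wednesday, so the first Monday is March 6.
1 October 2028 is a Sunday, so the first Friday is October 6 and the third is October 20.
October 25, 2028 is outside the daylight-saving period (6 March – 20 October), so Wynarn Territory is on standard time, UTC+11:00.
07:30 Wynarn Territory − 11h = 20:30 UTC (rolling into the previous day, 24 October 2028).
1 April 2028 is a Saturday, so the first Sunday is April 2 and the fourth is April 23.
1 October 2028 is a Sunday, so the first Sunday is October 1 and the fourth is October 22.
At the standard offset (UTC+04:00), 20:30 UTC + 4h = 00:30 Umoth standard time (rolling into the next day, 25 October 2028).
The standard-time date in Umoth, October 25, 2028, is outside the daylight-saving period (23 April – 22 October), so Umoth is on standard time, UTC+04:00.
20:30 UTC + 4h = 00:30 Umoth (rolling into the next day, 25 October 2028).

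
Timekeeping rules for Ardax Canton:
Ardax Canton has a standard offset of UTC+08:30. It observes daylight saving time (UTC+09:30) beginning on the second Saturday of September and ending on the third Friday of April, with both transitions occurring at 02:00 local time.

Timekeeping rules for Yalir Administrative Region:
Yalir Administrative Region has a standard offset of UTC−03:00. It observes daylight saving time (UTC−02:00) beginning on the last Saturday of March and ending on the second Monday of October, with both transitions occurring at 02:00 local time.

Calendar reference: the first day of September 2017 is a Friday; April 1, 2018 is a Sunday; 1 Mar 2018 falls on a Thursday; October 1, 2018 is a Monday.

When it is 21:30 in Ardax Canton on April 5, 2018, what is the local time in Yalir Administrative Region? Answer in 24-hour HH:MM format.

1 September 2017 is a Friday, so the first Saturday is September 2 and the second is September 9.
1 April 2018 is a Sunday, so the first Friday is April 6 and the third is April 20.
April 5, 2018 lies within the daylight-saving period (9 September 2017 – 20 April 2018), so Ardax Canton is on daylight time, UTC+09:30.
21:30 Ardax Canton − 9h30m = 12:00 UTC.
1 March 2018 is a Thursday, so Saturdays fall on 3, 10, 17, 24, 31; the last is March 31.
1 October 2018 is a Monday, so the first Monday is October 1 and the second is October 8.
At the standard offset (UTC−03:00), 12:00 UTC − 3h = 09:00 Yalir Administrative Region standard time.
The standard-time date in Yalir Administrative Region, April 5, 2018, falls between 31 March and 8 October, so daylight saving is in effect and Yalir Administrative Region is at UTC−02:00.
12:00 UTC − 2h = 10:00 Yalir Administrative Region.

10:00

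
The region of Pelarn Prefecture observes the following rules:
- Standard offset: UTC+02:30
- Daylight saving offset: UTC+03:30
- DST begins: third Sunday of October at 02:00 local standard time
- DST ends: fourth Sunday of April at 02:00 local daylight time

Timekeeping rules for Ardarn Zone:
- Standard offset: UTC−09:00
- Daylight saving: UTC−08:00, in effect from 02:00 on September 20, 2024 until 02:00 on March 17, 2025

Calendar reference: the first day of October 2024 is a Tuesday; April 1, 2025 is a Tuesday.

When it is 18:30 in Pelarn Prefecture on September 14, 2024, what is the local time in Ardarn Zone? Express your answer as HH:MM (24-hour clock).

07:00

1 October 2024 is a Tuesday, so the first Sunday is October 6 and the third is October 20.
1 April 2025 is a Tuesday, so the first Sunday is April 6 and the fourth is April 27.
Daylight saving runs 20 October 2024 – 27 April 2025; September 14, 2024 is outside that window, so Pelarn Prefecture is on standard time at UTC+02:30.
18:30 Pelarn Prefecture − 2h30m = 16:00 UTC.
At the standard offset (UTC−09:00), 16:00 UTC − 9h = 07:00 Ardarn Zone standard time.
The standard-time date in Ardarn Zone, September 14, 2024, is outside the daylight-saving period (20 September 2024 – 17 March 2025), so Ardarn Zone is on standard time, UTC−09:00.
16:00 UTC − 9h = 07:00 Ardarn Zone.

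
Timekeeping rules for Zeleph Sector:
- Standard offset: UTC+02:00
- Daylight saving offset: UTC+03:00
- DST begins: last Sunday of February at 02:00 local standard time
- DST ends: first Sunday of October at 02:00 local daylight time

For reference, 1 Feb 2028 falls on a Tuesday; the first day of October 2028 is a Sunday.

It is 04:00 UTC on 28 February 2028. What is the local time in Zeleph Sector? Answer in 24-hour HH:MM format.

07:00

1 February 2028 is a Tuesday, so Sundays fall on 6, 13, 20, 27; the last is February 27.
1 October 2028 is a Sunday, so the first Sunday is October 1.
At the standard offset (UTC+02:00), 04:00 UTC + 2h = 06:00 Zeleph Sector standard time.
The standard-time date in Zeleph Sector, 28 February 2028, falls between 27 February and 1 October, so daylight saving is in effect and Zeleph Sector is at UTC+03:00.
04:00 UTC + 3h = 07:00 local.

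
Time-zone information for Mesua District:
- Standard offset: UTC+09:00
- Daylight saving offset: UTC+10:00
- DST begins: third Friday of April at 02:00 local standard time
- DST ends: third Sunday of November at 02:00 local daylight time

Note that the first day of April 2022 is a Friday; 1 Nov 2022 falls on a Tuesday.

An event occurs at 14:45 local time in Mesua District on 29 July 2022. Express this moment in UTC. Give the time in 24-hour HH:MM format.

04:45

1 April 2022 is a Friday, so the first Friday is April 1 and the third is April 15.
1 November 2022 is a Tuesday, so the first Sunday is November 6 and the third is November 20.
Daylight saving runs 15 April – 20 November; 29 July 2022 is inside that window, so Mesua District is at UTC+10:00.
14:45 local − 10h = 04:45 UTC.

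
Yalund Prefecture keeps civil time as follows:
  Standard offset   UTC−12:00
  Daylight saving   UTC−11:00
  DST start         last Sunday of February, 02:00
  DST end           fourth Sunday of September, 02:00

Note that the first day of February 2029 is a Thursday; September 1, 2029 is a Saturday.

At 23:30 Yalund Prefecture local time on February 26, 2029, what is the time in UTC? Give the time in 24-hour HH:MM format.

10:30

1 February 2029 is a Thursday, so Sundays fall on 4, 11, 18, 25; the last is February 25.
1 September 2029 is a Saturday, so the first Sunday is September 2 and the fourth is September 23.
February 26, 2029 falls between 25 February and 23 September, so daylight saving is in effect and Yalund Prefecture is at UTC−11:00.
23:30 local + 11h = 10:30 UTC (rolling into the next day, 27 February 2029).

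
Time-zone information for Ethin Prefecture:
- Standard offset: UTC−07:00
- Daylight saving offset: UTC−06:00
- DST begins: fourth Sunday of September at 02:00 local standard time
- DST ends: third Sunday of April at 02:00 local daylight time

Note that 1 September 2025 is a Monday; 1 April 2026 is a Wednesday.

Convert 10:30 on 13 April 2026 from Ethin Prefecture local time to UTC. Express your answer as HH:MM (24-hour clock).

1 September 2025 is a Monday, so the first Sunday is September 7 and the fourth is September 28.
1 April 2026 is a Wednesday, so the first Sunday is April 5 and the third is April 19.
13 April 2026 lies within the daylight-saving period (28 September 2025 – 19 April 2026), so Ethin Prefecture is on daylight time, UTC−06:00.
10:30 local + 6h = 16:30 UTC.

16:30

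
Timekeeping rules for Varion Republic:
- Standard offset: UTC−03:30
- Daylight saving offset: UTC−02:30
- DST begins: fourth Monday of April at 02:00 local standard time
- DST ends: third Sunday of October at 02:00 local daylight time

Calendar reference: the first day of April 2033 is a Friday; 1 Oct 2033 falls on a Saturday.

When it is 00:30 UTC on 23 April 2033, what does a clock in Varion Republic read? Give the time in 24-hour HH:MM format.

21:00

1 April 2033 is a Friday, so the first Monday is April 4 and the fourth is April 25.
1 October 2033 is a Saturday, so the first Sunday is October 2 and the third is October 16.
At the standard offset (UTC−03:30), 00:30 UTC − 3h30m = 21:00 Varion Republic standard time (rolling into the previous day, 22 April 2033).
Daylight saving runs 25 April – 16 October; the standard-time date in Varion Republic, 22 April 2033, is outside that window, so Varion Republic is on standard time at UTC−03:30.
00:30 UTC − 3h30m = 21:00 local (rolling into the previous day, 22 April 2033).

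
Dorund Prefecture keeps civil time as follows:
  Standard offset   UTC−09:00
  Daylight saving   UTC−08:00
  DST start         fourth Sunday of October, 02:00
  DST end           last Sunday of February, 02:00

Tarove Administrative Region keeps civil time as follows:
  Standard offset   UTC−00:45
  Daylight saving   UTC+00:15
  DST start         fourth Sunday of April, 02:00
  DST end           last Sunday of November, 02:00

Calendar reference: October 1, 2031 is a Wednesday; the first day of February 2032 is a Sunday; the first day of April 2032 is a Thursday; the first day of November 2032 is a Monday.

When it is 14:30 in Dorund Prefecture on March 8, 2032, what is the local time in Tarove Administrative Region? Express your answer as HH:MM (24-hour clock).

1 October 2031 is a Wednesday, so the first Sunday is October 5 and the fourth is October 26.
1 February 2032 is a Sunday, so Sundays fall on 1, 8, 15, 22, 29; the last is February 29.
March 8, 2032 is outside the daylight-saving period (26 October 2031 – 29 February 2032), so Dorund Prefecture is on standard time, UTC−09:00.
14:30 Dorund Prefecture + 9h = 23:30 UTC.
1 April 2032 is a Thursday, so the first Sunday is April 4 and the fourth is April 25.
1 November 2032 is a Monday, so Sundays fall on 7, 14, 21, 28; the last is November 28.
At the standard offset (UTC−00:45), 23:30 UTC − 0h45m = 22:45 Tarove Administrative Region standard time.
Daylight saving runs 25 April – 28 November; the standard-time date in Tarove Administrative Region, March 8, 2032, is outside that window, so Tarove Administrative Region is on standard time at UTC−00:45.
23:30 UTC − 0h45m = 22:45 Tarove Administrative Region.

22:45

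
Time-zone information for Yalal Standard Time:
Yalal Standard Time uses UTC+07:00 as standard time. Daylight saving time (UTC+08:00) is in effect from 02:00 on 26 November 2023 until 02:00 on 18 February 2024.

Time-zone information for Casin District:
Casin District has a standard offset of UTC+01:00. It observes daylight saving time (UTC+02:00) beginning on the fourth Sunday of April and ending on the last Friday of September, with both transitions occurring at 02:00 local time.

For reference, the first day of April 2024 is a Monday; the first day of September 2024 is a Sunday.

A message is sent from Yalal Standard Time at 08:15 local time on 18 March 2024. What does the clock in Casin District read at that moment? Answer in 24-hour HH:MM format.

18 March 2024 is outside the daylight-saving period (26 November 2023 – 18 February 2024), so Yalal Standard Time is on standard time, UTC+07:00.
08:15 Yalal Standard Time − 7h = 01:15 UTC.
1 April 2024 is a Monday, so the first Sunday is April 7 and the fourth is April 28.
1 September 2024 is a Sunday, so Fridays fall on 6, 13, 20, 27; the last is September 27.
At the standard offset (UTC+01:00), 01:15 UTC + 1h = 02:15 Casin District standard time.
Daylight saving runs 28 April – 27 September; the standard-time date in Casin District, 18 March 2024, is outside that window, so Casin District is on standard time at UTC+01:00.
01:15 UTC + 1h = 02:15 Casin District.

02:15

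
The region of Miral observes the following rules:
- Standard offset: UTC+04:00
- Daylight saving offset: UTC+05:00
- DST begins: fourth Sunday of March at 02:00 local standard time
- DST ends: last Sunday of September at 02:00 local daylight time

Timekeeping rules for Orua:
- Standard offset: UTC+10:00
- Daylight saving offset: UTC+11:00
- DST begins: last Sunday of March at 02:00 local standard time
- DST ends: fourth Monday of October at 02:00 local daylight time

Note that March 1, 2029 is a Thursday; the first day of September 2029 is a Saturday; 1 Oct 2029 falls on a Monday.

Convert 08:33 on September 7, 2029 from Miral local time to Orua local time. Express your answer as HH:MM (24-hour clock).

1 March 2029 is a Thursday, so the first Sunday is March 4 and the fourth is March 25.
1 September 2029 is a Saturday, so Sundays fall on 2, 9, 16, 23, 30; the last is September 30.
Daylight saving runs 25 March – 30 September; September 7, 2029 is inside that window, so Miral is at UTC+05:00.
08:33 Miral − 5h = 03:33 UTC.
1 March 2029 is a Thursday, so Sundays fall on 4, 11, 18, 25; the last is March 25.
1 October 2029 is a Monday, so the first Monday is October 1 and the fourth is October 22.
At the standard offset (UTC+10:00), 03:33 UTC + 10h = 13:33 Orua standard time.
Daylight saving runs 25 March – 22 October; the standard-time date in Orua, September 7, 2029, is inside that window, so Orua is at UTC+11:00.
03:33 UTC + 11h = 14:33 Orua.

14:33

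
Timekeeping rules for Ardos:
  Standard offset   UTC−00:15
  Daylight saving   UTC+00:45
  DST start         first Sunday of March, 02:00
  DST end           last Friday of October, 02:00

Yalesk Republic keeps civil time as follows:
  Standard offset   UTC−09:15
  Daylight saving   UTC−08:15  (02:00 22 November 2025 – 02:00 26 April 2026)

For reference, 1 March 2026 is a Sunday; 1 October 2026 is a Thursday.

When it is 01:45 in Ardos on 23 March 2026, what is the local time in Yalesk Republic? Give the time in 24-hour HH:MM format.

1 March 2026 is a Sunday, so the first Sunday is March 1.
1 October 2026 is a Thursday, so Fridays fall on 2, 9, 16, 23, 30; the last is October 30.
23 March 2026 falls between 1 March and 30 October, so daylight saving is in effect and Ardos is at UTC+00:45.
01:45 Ardos − 0h45m = 01:00 UTC.
At the standard offset (UTC−09:15), 01:00 UTC − 9h15m = 15:45 Yalesk Republic standard time (rolling into the previous day, 22 March 2026).
The standard-time date in Yalesk Republic, 22 March 2026, lies within the daylight-saving period (22 November 2025 – 26 April 2026), so Yalesk Republic is on daylight time, UTC−08:15.
01:00 UTC − 8h15m = 16:45 Yalesk Republic (rolling into the previous day, 22 March 2026).

16:45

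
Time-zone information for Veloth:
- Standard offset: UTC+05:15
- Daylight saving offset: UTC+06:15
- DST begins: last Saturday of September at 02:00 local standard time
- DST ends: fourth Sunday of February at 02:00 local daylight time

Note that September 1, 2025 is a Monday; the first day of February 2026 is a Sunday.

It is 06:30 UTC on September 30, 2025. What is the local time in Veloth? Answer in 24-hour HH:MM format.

1 September 2025 is a Monday, so Saturdays fall on 6, 13, 20, 27; the last is September 27.
1 February 2026 is a Sunday, so the first Sunday is February 1 and the fourth is February 22.
At the standard offset (UTC+05:15), 06:30 UTC + 5h15m = 11:45 Veloth standard time.
The standard-time date in Veloth, September 30, 2025, lies within the daylight-saving period (27 September 2025 – 22 February 2026), so Veloth is on daylight time, UTC+06:15.
06:30 UTC + 6h15m = 12:45 local.

12:45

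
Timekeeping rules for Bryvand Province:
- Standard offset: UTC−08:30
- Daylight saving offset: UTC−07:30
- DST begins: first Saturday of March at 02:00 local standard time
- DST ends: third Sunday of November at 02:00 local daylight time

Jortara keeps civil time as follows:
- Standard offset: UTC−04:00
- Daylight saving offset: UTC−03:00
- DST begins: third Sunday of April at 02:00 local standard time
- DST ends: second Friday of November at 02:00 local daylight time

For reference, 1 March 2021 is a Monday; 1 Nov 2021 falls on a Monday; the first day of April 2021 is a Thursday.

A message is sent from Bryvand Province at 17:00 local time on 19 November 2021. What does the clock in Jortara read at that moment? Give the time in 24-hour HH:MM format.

20:30

1 March 2021 is a Monday, so the first Saturday is March 6.
1 November 2021 is a Monday, so the first Sunday is November 7 and the third is November 21.
19 November 2021 falls between 6 March and 21 November, so daylight saving is in effect and Bryvand Province is at UTC−07:30.
17:00 Bryvand Province + 7h30m = 00:30 UTC (rolling into the next day, 20 November 2021).
1 April 2021 is a Thursday, so the first Sunday is April 4 and the third is April 18.
1 November 2021 is a Monday, so the first Friday is November 5 and the second is November 12.
At the standard offset (UTC−04:00), 00:30 UTC − 4h = 20:30 Jortara standard time (rolling into the previous day, 19 November 2021).
The standard-time date in Jortara, 19 November 2021, is outside the daylight-saving period (18 April – 12 November), so Jortara is on standard time, UTC−04:00.
00:30 UTC − 4h = 20:30 Jortara (rolling into the previous day, 19 November 2021).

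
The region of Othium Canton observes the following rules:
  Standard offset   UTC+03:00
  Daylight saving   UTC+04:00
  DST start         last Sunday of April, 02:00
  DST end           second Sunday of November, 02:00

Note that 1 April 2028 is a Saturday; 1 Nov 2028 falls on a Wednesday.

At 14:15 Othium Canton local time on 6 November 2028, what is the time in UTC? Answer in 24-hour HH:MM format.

1 April 2028 is a Saturday, so Sundays fall on 2, 9, 16, 23, 30; the last is April 30.
1 November 2028 is a Wednesday, so the first Sunday is November 5 and the second is November 12.
Daylight saving runs 30 April – 12 November; 6 November 2028 is inside that window, so Othium Canton is at UTC+04:00.
14:15 local − 4h = 10:15 UTC.

10:15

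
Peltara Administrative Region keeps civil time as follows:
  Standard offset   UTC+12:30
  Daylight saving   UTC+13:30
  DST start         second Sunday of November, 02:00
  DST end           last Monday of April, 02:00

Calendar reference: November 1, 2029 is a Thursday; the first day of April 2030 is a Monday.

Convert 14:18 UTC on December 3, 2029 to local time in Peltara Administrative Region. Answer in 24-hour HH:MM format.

1 November 2029 is a Thursday, so the first Sunday is November 4 and the second is November 11.
1 April 2030 is a Monday, so Mondays fall on 1, 8, 15, 22, 29; the last is April 29.
At the standard offset (UTC+12:30), 14:18 UTC + 12h30m = 02:48 Peltara Administrative Region standard time (rolling into the next day, 4 December 2029).
The standard-time date in Peltara Administrative Region, December 4, 2029, falls between 11 November 2029 and 29 April 2030, so daylight saving is in effect and Peltara Administrative Region is at UTC+13:30.
14:18 UTC + 13h30m = 03:48 local (rolling into the next day, 4 December 2029).

03:48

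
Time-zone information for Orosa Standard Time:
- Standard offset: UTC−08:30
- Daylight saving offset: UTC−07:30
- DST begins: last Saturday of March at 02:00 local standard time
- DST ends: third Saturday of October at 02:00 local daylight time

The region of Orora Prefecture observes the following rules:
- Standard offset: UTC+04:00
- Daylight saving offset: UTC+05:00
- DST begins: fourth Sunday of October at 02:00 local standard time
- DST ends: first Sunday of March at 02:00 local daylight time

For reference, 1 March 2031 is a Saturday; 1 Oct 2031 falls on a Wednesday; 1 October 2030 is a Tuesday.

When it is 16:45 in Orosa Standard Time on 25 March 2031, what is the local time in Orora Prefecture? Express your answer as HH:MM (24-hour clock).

05:15

1 March 2031 is a Saturday, so Saturdays fall on 1, 8, 15, 22, 29; the last is March 29.
1 October 2031 is a Wednesday, so the first Saturday is October 4 and the third is October 18.
25 March 2031 does not fall between 29 March and 18 October, so daylight saving is not in effect and Orosa Standard Time is at UTC−08:30.
16:45 Orosa Standard Time + 8h30m = 01:15 UTC (rolling into the next day, 26 March 2031).
1 October 2030 is a Tuesday, so the first Sunday is October 6 and the fourth is October 27.
1 March 2031 is a Saturday, so the first Sunday is March 2.
At the standard offset (UTC+04:00), 01:15 UTC + 4h = 05:15 Orora Prefecture standard time.
Daylight saving runs 27 October 2030 – 2 March 2031; the standard-time date in Orora Prefecture, 26 March 2031, is outside that window, so Orora Prefecture is on standard time at UTC+04:00.
01:15 UTC + 4h = 05:15 Orora Prefecture.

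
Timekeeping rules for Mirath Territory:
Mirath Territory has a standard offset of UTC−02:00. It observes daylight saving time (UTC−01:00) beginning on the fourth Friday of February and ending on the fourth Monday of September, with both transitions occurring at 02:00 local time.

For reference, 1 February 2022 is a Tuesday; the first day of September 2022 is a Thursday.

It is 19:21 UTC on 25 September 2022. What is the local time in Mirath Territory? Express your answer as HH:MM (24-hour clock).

18:21

1 February 2022 is a Tuesday, so the first Friday is February 4 and the fourth is February 25.
1 September 2022 is a Thursday, so the first Monday is September 5 and the fourth is September 26.
At the standard offset (UTC−02:00), 19:21 UTC − 2h = 17:21 Mirath Territory standard time.
Daylight saving runs 25 February – 26 September; the standard-time date in Mirath Territory, 25 September 2022, is inside that window, so Mirath Territory is at UTC−01:00.
19:21 UTC − 1h = 18:21 local.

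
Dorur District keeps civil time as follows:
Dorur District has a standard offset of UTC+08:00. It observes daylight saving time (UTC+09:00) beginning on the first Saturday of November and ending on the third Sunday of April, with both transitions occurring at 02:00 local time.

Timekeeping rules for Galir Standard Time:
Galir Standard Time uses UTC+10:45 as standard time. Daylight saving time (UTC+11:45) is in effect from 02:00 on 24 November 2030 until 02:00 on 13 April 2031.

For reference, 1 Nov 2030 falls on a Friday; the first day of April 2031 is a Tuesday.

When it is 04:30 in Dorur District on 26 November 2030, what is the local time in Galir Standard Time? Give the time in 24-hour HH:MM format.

1 November 2030 is a Friday, so the first Saturday is November 2.
1 April 2031 is a Tuesday, so the first Sunday is April 6 and the third is April 20.
26 November 2030 lies within the daylight-saving period (2 November 2030 – 20 April 2031), so Dorur District is on daylight time, UTC+09:00.
04:30 Dorur District − 9h = 19:30 UTC (rolling into the previous day, 25 November 2030).
At the standard offset (UTC+10:45), 19:30 UTC + 10h45m = 06:15 Galir Standard Time standard time (rolling into the next day, 26 November 2030).
The standard-time date in Galir Standard Time, 26 November 2030, lies within the daylight-saving period (24 November 2030 – 13 April 2031), so Galir Standard Time is on daylight time, UTC+11:45.
19:30 UTC + 11h45m = 07:15 Galir Standard Time (rolling into the next day, 26 November 2030).

07:15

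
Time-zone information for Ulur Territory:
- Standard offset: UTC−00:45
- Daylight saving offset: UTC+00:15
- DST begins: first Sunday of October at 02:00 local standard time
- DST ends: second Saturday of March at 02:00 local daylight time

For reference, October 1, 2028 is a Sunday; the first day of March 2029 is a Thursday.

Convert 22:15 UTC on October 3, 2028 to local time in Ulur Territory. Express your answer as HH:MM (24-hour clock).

22:30

1 October 2028 is a Sunday, so the first Sunday is October 1.
1 March 2029 is a Thursday, so the first Saturday is March 3 and the second is March 10.
At the standard offset (UTC−00:45), 22:15 UTC − 0h45m = 21:30 Ulur Territory standard time.
The standard-time date in Ulur Territory, October 3, 2028, falls between 1 October 2028 and 10 March 2029, so daylight saving is in effect and Ulur Territory is at UTC+00:15.
22:15 UTC + 0h15m = 22:30 local.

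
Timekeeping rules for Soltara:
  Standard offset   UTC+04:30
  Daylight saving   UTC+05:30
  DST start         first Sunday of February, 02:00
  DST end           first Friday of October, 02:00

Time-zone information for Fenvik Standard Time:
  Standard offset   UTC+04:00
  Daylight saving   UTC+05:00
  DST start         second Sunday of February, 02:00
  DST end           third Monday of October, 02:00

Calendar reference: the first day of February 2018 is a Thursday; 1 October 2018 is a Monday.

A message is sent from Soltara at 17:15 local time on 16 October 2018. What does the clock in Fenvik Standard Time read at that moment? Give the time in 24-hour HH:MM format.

16:45

1 February 2018 is a Thursday, so the first Sunday is February 4.
1 October 2018 is a Monday, so the first Friday is October 5.
16 October 2018 is outside the daylight-saving period (4 February – 5 October), so Soltara is on standard time, UTC+04:30.
17:15 Soltara − 4h30m = 12:45 UTC.
1 February 2018 is a Thursday, so the first Sunday is February 4 and the second is February 11.
1 October 2018 is a Monday, so the first Monday is October 1 and the third is October 15.
At the standard offset (UTC+04:00), 12:45 UTC + 4h = 16:45 Fenvik Standard Time standard time.
Daylight saving runs 11 February – 15 October; the standard-time date in Fenvik Standard Time, 16 October 2018, is outside that window, so Fenvik Standard Time is on standard time at UTC+04:00.
12:45 UTC + 4h = 16:45 Fenvik Standard Time.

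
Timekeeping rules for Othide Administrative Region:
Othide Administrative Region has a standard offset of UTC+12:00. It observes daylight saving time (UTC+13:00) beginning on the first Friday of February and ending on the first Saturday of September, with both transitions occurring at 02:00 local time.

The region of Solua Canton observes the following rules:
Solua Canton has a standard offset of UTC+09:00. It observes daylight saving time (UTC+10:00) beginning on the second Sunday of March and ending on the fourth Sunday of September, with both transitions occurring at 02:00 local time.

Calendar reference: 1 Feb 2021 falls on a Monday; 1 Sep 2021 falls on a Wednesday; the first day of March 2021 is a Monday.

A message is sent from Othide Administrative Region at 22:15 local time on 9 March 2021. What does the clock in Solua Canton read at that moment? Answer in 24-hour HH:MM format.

1 February 2021 is a Monday, so the first Friday is February 5.
1 September 2021 is a Wednesday, so the first Saturday is September 4.
Daylight saving runs 5 February – 4 September; 9 March 2021 is inside that window, so Othide Administrative Region is at UTC+13:00.
22:15 Othide Administrative Region − 13h = 09:15 UTC.
1 March 2021 is a Monday, so the first Sunday is March 7 and the second is March 14.
1 September 2021 is a Wednesday, so the first Sunday is September 5 and the fourth is September 26.
At the standard offset (UTC+09:00), 09:15 UTC + 9h = 18:15 Solua Canton standard time.
The standard-time date in Solua Canton, 9 March 2021, does not fall between 14 March and 26 September, so daylight saving is not in effect and Solua Canton is at UTC+09:00.
09:15 UTC + 9h = 18:15 Solua Canton.

18:15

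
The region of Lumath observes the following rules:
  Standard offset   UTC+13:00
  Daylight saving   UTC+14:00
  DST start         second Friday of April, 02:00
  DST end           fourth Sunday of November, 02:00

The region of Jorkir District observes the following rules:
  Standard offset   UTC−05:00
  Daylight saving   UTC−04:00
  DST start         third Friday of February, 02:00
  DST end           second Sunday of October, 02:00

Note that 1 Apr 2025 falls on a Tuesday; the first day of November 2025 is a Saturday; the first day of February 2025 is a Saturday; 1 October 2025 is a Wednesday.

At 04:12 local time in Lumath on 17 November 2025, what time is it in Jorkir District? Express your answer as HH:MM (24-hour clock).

1 April 2025 is a Tuesday, so the first Friday is April 4 and the second is April 11.
1 November 2025 is a Saturday, so the first Sunday is November 2 and the fourth is November 23.
Daylight saving runs 11 April – 23 November; 17 November 2025 is inside that window, so Lumath is at UTC+14:00.
04:12 Lumath − 14h = 14:12 UTC (rolling into the previous day, 16 November 2025).
1 February 2025 is a Saturday, so the first Friday is February 7 and the third is February 21.
1 October 2025 is a Wednesday, so the first Sunday is October 5 and the second is October 12.
At the standard offset (UTC−05:00), 14:12 UTC − 5h = 09:12 Jorkir District standard time.
Daylight saving runs 21 February – 12 October; the standard-time date in Jorkir District, 16 November 2025, is outside that window, so Jorkir District is on standard time at UTC−05:00.
14:12 UTC − 5h = 09:12 Jorkir District.

09:12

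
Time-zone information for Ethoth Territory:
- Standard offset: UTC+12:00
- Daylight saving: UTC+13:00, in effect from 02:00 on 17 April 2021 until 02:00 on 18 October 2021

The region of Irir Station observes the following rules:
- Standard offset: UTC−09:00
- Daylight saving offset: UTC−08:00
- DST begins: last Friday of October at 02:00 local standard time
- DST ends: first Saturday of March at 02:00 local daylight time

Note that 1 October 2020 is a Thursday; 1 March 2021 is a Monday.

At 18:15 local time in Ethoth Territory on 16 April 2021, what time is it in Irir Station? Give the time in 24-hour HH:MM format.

21:15

Daylight saving runs 17 April – 18 October; 16 April 2021 is outside that window, so Ethoth Territory is on standard time at UTC+12:00.
18:15 Ethoth Territory − 12h = 06:15 UTC.
1 October 2020 is a Thursday, so Fridays fall on 2, 9, 16, 23, 30; the last is October 30.
1 March 2021 is a Monday, so the first Saturday is March 6.
At the standard offset (UTC−09:00), 06:15 UTC − 9h = 21:15 Irir Station standard time (rolling into the previous day, 15 April 2021).
The standard-time date in Irir Station, 15 April 2021, does not fall between 30 October 2020 and 6 March 2021, so daylight saving is not in effect and Irir Station is at UTC−09:00.
06:15 UTC − 9h = 21:15 Irir Station (rolling into the previous day, 15 April 2021).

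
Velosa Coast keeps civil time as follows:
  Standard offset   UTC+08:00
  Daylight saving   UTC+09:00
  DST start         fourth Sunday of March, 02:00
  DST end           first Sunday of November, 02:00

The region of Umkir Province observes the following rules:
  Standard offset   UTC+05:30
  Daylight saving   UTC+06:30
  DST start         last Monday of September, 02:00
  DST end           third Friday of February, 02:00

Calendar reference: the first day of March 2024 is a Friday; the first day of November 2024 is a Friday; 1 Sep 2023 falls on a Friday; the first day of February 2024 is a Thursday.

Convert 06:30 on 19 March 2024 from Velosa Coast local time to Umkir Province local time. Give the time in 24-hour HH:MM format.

04:00

1 March 2024 is a Friday, so the first Sunday is March 3 and the fourth is March 24.
1 November 2024 is a Friday, so the first Sunday is November 3.
Daylight saving runs 24 March – 3 November; 19 March 2024 is outside that window, so Velosa Coast is on standard time at UTC+08:00.
06:30 Velosa Coast − 8h = 22:30 UTC (rolling into the previous day, 18 March 2024).
1 September 2023 is a Friday, so Mondays fall on 4, 11, 18, 25; the last is September 25.
1 February 2024 is a Thursday, so the first Friday is February 2 and the third is February 16.
At the standard offset (UTC+05:30), 22:30 UTC + 5h30m = 04:00 Umkir Province standard time (rolling into the next day, 19 March 2024).
Daylight saving runs 25 September 2023 – 16 February 2024; the standard-time date in Umkir Province, 19 March 2024, is outside that window, so Umkir Province is on standard time at UTC+05:30.
22:30 UTC + 5h30m = 04:00 Umkir Province (rolling into the next day, 19 March 2024).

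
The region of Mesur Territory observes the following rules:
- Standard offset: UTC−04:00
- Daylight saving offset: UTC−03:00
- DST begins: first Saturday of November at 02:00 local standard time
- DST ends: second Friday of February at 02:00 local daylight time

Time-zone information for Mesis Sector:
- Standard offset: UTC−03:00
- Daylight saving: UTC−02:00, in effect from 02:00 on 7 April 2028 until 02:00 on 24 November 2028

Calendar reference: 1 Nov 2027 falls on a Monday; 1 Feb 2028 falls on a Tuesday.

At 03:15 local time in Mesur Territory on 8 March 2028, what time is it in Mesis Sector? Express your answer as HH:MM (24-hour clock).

1 November 2027 is a Monday, so the first Saturday is November 6.
1 February 2028 is a Tuesday, so the first Friday is February 4 and the second is February 11.
8 March 2028 does not fall between 6 November 2027 and 11 February 2028, so daylight saving is not in effect and Mesur Territory is at UTC−04:00.
03:15 Mesur Territory + 4h = 07:15 UTC.
At the standard offset (UTC−03:00), 07:15 UTC − 3h = 04:15 Mesis Sector standard time.
The standard-time date in Mesis Sector, 8 March 2028, does not fall between 7 April and 24 November, so daylight saving is not in effect and Mesis Sector is at UTC−03:00.
07:15 UTC − 3h = 04:15 Mesis Sector.

04:15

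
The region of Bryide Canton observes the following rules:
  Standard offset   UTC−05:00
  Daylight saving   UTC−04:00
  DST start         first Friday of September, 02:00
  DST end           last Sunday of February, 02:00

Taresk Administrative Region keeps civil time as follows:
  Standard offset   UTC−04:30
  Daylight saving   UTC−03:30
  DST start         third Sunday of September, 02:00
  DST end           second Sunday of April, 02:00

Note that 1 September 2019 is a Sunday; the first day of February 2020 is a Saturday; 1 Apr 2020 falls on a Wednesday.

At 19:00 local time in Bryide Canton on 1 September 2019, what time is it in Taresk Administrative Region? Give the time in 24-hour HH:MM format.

1 September 2019 is a Sunday, so the first Friday is September 6.
1 February 2020 is a Saturday, so Sundays fall on 2, 9, 16, 23; the last is February 23.
1 September 2019 is outside the daylight-saving period (6 September 2019 – 23 February 2020), so Bryide Canton is on standard time, UTC−05:00.
19:00 Bryide Canton + 5h = 00:00 UTC (rolling into the next day, 2 September 2019).
1 September 2019 is a Sunday, so the first Sunday is September 1 and the third is September 15.
1 April 2020 is a Wednesday, so the first Sunday is April 5 and the second is April 12.
At the standard offset (UTC−04:30), 00:00 UTC − 4h30m = 19:30 Taresk Administrative Region standard time (rolling into the previous day, 1 September 2019).
The standard-time date in Taresk Administrative Region, 1 September 2019, does not fall between 15 September 2019 and 12 April 2020, so daylight saving is not in effect and Taresk Administrative Region is at UTC−04:30.
00:00 UTC − 4h30m = 19:30 Taresk Administrative Region (rolling into the previous day, 1 September 2019).

19:30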